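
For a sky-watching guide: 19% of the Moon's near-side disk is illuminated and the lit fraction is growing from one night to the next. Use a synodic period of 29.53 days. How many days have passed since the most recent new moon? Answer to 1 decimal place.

4.2 days

From f = (1 − cos θ)/2: cos θ = 1 − 2×0.19 = 0.620; arccos → 51.7°.
Before full moon the principal value applies: θ = 51.7°.
Age = 29.53 × 51.7°/360° ≈ 4.24 days.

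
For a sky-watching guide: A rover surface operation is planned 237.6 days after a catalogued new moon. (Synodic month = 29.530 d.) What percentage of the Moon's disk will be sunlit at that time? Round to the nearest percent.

2%

237.6/29.530 = 8.046 lunations, so 8 complete cycles and 1.36 d into the next.
Phase angle: θ = 360°·(1.36 d)/(29.530 d) = 16.6°.
cos 16.6° = 0.958, so f = (1 − 0.958)/2 = 0.021, so 2%.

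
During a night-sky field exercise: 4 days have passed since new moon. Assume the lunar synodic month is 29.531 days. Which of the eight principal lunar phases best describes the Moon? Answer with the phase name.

waxing crescent

At 4/29.531 of the cycle, θ ≈ 49° — the waxing crescent range.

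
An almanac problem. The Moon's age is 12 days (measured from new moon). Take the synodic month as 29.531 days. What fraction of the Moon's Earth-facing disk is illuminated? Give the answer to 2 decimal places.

0.92

The Moon has covered 12/29.531 of its cycle, so θ ≈ 360° × 12/29.531 = 146.3°.
With cos θ = (-0.832), the lit fraction is (1 − (-0.832))/2 ≈ 0.916.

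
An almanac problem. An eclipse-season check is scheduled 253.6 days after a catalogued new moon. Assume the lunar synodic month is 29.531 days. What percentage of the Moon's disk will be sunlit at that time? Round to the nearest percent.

253.6 d spans 8 complete synodic months (8 × 29.531 = 236.25 d) plus 17.35 d.
Elongation θ = 360° × 17.35/29.531 ≈ 211.5°.
Illuminated fraction = (1 − cos 211.5°)/2 = (1 − (-0.852))/2 ≈ 0.926, so 93%.

93%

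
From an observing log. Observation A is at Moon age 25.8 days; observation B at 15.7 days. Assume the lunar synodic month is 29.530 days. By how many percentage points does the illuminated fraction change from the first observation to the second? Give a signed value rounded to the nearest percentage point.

θ₁ = 360° × 25.8/29.530 = 314.5°, f₁ = (1 − cos θ₁)/2 = 0.149.
θ₂ = 360° × 15.7/29.530 = 191.4°, f₂ = (1 − cos θ₂)/2 = 0.990.
Change = f₂ − f₁ = +0.841 → +84 percentage points.

+84 pp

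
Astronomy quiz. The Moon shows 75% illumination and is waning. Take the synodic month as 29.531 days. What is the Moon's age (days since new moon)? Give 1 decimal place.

19.7 days

Invert f = (1 − cos θ)/2 to get cos θ = 1 − 2(0.75) = -0.500, hence θ₀ = arccos -0.500 = 120.0°.
Waning ⇒ past full, so θ = 360° − 120.0° = 240.0°.
Age = 29.531 × 240.0°/360° ≈ 19.69 days.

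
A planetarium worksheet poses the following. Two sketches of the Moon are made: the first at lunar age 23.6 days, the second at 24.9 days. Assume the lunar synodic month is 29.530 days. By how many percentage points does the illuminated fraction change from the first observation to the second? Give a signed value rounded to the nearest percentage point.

First observation: θ = 360°·23.6/29.530 = 287.7°, so f = 0.348.
Second observation: θ = 303.6°, f = 0.224.
Δf = 0.224 − 0.348 = -0.124, i.e. -12 pp.

-12 pp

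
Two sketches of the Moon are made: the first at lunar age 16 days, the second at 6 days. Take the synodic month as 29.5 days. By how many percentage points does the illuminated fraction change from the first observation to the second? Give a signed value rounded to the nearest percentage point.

θ₁ = 360° × 16/29.5 = 195.3°, f₁ = (1 − cos θ₁)/2 = 0.982.
θ₂ = 360° × 6/29.5 = 73.2°, f₂ = (1 − cos θ₂)/2 = 0.356.
Change = f₂ − f₁ = -0.627 → -63 percentage points.

-63 pp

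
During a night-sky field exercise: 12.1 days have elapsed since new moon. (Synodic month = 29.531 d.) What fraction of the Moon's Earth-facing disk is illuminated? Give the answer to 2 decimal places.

0.92

The Moon has covered 12.1/29.531 of its cycle, so θ ≈ 360° × 12.1/29.531 = 147.5°.
With cos θ = (-0.843), the lit fraction is (1 − (-0.843))/2 ≈ 0.922.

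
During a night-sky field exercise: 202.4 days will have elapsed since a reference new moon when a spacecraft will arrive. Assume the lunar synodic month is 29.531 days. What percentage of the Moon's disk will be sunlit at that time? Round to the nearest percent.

202.4/29.531 = 6.854 lunations, so 6 complete cycles and 25.21 d into the next.
Elongation θ = 360° × 25.21/29.531 ≈ 307.4°.
With cos θ = 0.607, the lit fraction is (1 − 0.607)/2 ≈ 0.196, so 20%.

20%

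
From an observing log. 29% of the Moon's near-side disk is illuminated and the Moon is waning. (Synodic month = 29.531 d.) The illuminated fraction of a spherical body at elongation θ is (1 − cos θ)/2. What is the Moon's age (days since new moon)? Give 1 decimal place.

24.2 days

From f = (1 − cos θ)/2: cos θ = 1 − 2×0.29 = 0.420; arccos → 65.2°.
Waning ⇒ past full, so θ = 360° − 65.2° = 294.8°.
At 360°/29.531 d per day, 294.8° corresponds to 24.19 days.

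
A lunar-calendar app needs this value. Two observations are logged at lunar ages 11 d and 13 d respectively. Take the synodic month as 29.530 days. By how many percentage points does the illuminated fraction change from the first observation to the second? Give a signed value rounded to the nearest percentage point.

First observation: θ = 360°·11/29.530 = 134.1°, so f = 0.848.
Second observation: θ = 158.5°, f = 0.965.
Δf = 0.965 − 0.848 = +0.117, i.e. +12 pp.

+12 pp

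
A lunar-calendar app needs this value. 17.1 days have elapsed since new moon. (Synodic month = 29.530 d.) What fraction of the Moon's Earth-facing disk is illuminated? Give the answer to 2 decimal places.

Phase angle: θ = 360°·(17.1 d)/(29.530 d) = 208.5°.
Illuminated fraction = (1 − cos 208.5°)/2 = (1 − (-0.879))/2 ≈ 0.940.

0.94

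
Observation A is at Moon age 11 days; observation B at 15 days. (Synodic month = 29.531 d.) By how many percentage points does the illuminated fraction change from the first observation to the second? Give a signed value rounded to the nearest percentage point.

+15 pp

θ₁ = 360° × 11/29.531 = 134.1°, f₁ = (1 − cos θ₁)/2 = 0.848.
θ₂ = 360° × 15/29.531 = 182.9°, f₂ = (1 − cos θ₂)/2 = 0.999.
Change = f₂ − f₁ = +0.151 → +15 percentage points.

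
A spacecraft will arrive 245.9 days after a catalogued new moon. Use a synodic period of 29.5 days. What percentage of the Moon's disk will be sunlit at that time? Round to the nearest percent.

76%

245.9/29.5 = 8.336 lunations, so 8 complete cycles and 9.90 d into the next.
The Moon has covered 9.90/29.5 of its cycle, so θ ≈ 360° × 9.90/29.5 = 120.8°.
Illuminated fraction = (1 − cos 120.8°)/2 = (1 − (-0.512))/2 ≈ 0.756, so 76%.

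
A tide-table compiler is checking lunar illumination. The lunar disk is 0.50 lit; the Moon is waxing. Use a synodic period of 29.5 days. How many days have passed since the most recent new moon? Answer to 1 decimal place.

cos θ = 1 − 2f = 0.000, giving a principal value of 90.0°.
The Moon is waxing (0°–180°), so θ = 90.0° directly.
Age = 29.5 × 90.0°/360° ≈ 7.38 days.

7.4 days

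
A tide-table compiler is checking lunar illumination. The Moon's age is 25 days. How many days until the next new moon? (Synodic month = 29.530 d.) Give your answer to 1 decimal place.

4.5 days

One full lunation from the last new moon is 29.530 d; remaining = 29.530 − 25 = 4.530 d.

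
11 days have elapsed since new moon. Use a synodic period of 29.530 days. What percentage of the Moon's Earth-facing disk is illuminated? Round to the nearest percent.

85%

Elongation θ = 360° × 11/29.530 ≈ 134.1°.
Illuminated fraction = (1 − cos 134.1°)/2 = (1 − (-0.696))/2 ≈ 0.848, so 85%.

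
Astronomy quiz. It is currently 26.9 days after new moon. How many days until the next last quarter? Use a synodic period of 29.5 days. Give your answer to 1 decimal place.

Last quarter is 0.75 of the way through the cycle: age 0.75 × 29.5 = 22.125 d.
Already past this cycle's last quarter; the next is at 22.125 + 29.5 = 51.625 d, so 51.625 − 26.9 = 24.725 days.

24.7 days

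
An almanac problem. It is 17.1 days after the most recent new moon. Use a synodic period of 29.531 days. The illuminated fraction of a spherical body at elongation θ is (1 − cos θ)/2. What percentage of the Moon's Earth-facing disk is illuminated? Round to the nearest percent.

Elongation θ = 360° × 17.1/29.531 ≈ 208.5°.
cos 208.5° = (-0.879), so f = (1 − (-0.879))/2 = 0.940, so 94%.

94%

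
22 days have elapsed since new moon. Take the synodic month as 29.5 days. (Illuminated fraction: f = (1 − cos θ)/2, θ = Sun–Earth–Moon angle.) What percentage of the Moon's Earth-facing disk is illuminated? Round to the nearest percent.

51%

The Moon has covered 22/29.5 of its cycle, so θ ≈ 360° × 22/29.5 = 268.5°.
cos 268.5° = (-0.027), so f = (1 − (-0.027))/2 = 0.513, so 51%.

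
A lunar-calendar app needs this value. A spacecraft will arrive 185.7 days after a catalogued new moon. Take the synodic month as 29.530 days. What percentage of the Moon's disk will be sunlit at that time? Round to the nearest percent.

185.7/29.530 = 6.289 lunations, so 6 complete cycles and 8.52 d into the next.
Elongation θ = 360° × 8.52/29.530 ≈ 103.9°.
With cos θ = (-0.240), the lit fraction is (1 − (-0.240))/2 ≈ 0.620, so 62%.

62%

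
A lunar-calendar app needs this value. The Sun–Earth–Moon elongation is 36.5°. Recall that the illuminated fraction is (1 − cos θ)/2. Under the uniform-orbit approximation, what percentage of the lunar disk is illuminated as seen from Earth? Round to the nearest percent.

f = (1 − cos 36.5°)/2 = (1 − 0.804)/2 ≈ 0.098, i.e. 10%.

10%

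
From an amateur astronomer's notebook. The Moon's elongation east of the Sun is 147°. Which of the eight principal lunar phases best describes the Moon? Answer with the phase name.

147° lies in the waxing gibbous sector of the 8-phase cycle.

waxing gibbous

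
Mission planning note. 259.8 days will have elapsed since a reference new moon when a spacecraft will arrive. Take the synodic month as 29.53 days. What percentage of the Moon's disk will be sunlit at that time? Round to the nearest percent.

259.8/29.53 = 8.798 lunations, so 8 complete cycles and 23.56 d into the next.
Phase angle: θ = 360°·(23.56 d)/(29.53 d) = 287.2°.
With cos θ = 0.296, the lit fraction is (1 − 0.296)/2 ≈ 0.352, so 35%.

35%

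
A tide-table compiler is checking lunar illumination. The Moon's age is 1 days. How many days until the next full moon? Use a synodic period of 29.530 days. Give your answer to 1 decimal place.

13.8 days

Full moon occurs at elongation 180°, i.e. at age 29.530 × 180/360 = 14.765 d.
So 13.765 days remain (14.765 − 1).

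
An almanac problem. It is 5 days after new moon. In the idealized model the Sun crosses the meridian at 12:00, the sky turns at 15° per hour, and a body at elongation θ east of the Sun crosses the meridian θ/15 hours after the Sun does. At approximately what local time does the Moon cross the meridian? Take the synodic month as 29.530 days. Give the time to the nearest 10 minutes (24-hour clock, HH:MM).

16:00

Elongation θ = 360° × 5/29.530 ≈ 61.0°.
Delay after the Sun = 61.0° / (15°/h) ≈ 4.06 h.
12:00 + 4.064 h ≈ 16:04 → 16:00 to the nearest ten minutes.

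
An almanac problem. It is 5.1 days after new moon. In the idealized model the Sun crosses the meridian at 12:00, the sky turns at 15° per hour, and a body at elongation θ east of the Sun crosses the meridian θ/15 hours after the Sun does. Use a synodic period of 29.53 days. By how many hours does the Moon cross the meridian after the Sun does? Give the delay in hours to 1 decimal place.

Elongation θ = 360° × 5.1/29.53 ≈ 62.2°.
At 15° of sky rotation per hour, 62.2° corresponds to a 4.14 h lag.
So the Moon crosses the meridian 4.14 h after the Sun.

4.1 h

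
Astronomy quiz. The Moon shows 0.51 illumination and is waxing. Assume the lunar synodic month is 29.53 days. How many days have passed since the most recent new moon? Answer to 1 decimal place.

Invert f = (1 − cos θ)/2 to get cos θ = 1 − 2(0.51) = -0.020, hence θ₀ = arccos -0.020 = 91.1°.
Before full moon the principal value applies: θ = 91.1°.
Age = 29.53 × 91.1°/360° ≈ 7.48 days.

7.5 days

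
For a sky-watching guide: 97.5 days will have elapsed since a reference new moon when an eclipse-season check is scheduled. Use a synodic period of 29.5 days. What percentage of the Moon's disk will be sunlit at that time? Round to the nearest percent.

67%

97.5 d spans 3 complete synodic months (3 × 29.5 = 88.50 d) plus 9.00 d.
The Moon has covered 9.00/29.5 of its cycle, so θ ≈ 360° × 9.00/29.5 = 109.8°.
cos 109.8° = (-0.339), so f = (1 − (-0.339))/2 = 0.670, so 67%.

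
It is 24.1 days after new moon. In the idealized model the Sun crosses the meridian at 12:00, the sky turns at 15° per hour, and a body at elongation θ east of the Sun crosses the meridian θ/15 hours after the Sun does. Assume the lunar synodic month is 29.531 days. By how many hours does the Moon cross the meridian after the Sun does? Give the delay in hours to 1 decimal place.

19.6 h

Phase angle: θ = 360°·(24.1 d)/(29.531 d) = 293.8°.
Delay after the Sun = 293.8° / (15°/h) ≈ 19.59 h.
So the Moon crosses the meridian 19.59 h after the Sun.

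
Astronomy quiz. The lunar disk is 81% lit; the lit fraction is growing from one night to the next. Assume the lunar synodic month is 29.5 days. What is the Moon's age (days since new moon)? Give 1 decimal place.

cos θ = 1 − 2f = -0.620, giving a principal value of 128.3°.
Before full moon the principal value applies: θ = 128.3°.
At 360°/29.5 d per day, 128.3° corresponds to 10.51 days.

10.5 days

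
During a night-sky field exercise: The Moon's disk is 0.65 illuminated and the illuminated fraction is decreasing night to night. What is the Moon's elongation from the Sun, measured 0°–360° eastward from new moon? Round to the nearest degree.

253°

Invert f = (1 − cos θ)/2 to get cos θ = 1 − 2(0.65) = -0.300, hence θ₀ = arccos -0.300 = 107.5°.
Waning ⇒ past full, so θ = 360° − 107.5° = 252.5°.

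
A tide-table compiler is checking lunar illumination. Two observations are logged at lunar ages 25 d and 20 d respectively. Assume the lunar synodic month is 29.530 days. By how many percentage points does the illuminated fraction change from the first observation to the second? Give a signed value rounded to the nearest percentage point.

θ₁ = 360° × 25/29.530 = 304.8°, f₁ = (1 − cos θ₁)/2 = 0.215.
θ₂ = 360° × 20/29.530 = 243.8°, f₂ = (1 − cos θ₂)/2 = 0.721.
Change = f₂ − f₁ = +0.506 → +51 percentage points.

+51 percentage points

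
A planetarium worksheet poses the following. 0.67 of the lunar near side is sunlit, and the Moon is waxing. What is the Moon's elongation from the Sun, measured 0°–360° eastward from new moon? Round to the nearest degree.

From f = (1 − cos θ)/2: cos θ = 1 − 2×0.67 = -0.340; arccos → 109.9°.
Before full moon the principal value applies: θ = 109.9°.

110°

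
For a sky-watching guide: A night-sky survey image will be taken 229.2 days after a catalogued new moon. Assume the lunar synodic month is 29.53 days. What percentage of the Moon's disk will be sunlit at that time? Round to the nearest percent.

46%

229.2/29.53 = 7.762 lunations, so 7 complete cycles and 22.49 d into the next.
Phase angle: θ = 360°·(22.49 d)/(29.53 d) = 274.2°.
cos 274.2° = 0.073, so f = (1 − 0.073)/2 = 0.464, so 46%.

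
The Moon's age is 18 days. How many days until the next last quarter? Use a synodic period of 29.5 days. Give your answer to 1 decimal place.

4.1 days

Last quarter occurs at elongation 270°, i.e. at age 29.5 × 270/360 = 22.125 d.
So 4.125 days remain (22.125 − 18).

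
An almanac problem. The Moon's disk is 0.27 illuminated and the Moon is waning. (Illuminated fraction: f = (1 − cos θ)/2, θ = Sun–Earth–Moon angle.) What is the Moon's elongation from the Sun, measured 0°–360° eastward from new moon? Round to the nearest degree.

From f = (1 − cos θ)/2: cos θ = 1 − 2×0.27 = 0.460; arccos → 62.6°.
A waning Moon lies in 180°–360°, so θ = 360° − 62.6° = 297.4°.

297°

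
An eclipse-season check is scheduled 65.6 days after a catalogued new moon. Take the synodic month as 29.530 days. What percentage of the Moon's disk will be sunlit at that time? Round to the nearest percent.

41%

65.6/29.530 = 2.221 lunations, so 2 complete cycles and 6.54 d into the next.
Elongation θ = 360° × 6.54/29.530 ≈ 79.7°.
cos 79.7° = 0.178, so f = (1 − 0.178)/2 = 0.411, so 41%.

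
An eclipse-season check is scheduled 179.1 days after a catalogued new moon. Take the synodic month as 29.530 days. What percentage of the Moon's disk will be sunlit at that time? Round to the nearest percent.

4%

Reduce mod P: 179.1 − 6×29.530 = 1.92 d into the current lunation.
Phase angle: θ = 360°·(1.92 d)/(29.530 d) = 23.4°.
Illuminated fraction = (1 − cos 23.4°)/2 = (1 − 0.918)/2 ≈ 0.041, so 4%.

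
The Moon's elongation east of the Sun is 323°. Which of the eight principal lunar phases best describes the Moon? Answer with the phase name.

waning crescent

The waning crescent sector spans roughly 292°–338°; 323° falls inside it.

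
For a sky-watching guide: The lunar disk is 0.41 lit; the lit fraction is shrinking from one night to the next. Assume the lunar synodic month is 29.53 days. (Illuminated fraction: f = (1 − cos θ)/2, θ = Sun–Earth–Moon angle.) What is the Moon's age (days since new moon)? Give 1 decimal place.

23.0 days

cos θ = 1 − 2f = 0.180, giving a principal value of 79.6°.
Waning ⇒ past full, so θ = 360° − 79.6° = 280.4°.
Age = 29.53 × 280.4°/360° ≈ 23.00 days.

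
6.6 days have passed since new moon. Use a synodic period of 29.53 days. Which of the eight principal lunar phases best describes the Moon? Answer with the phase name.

first quarter

At 6.6/29.53 of the cycle, θ ≈ 80° — the first quarter range.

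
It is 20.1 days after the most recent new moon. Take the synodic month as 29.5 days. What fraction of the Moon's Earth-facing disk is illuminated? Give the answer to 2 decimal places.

Elongation θ = 360° × 20.1/29.5 ≈ 245.3°.
cos 245.3° = (-0.418), so f = (1 − (-0.418))/2 = 0.709.

0.71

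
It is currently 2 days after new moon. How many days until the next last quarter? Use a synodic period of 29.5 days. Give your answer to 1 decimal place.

20.1 days

Last quarter occurs at elongation 270°, i.e. at age 29.5 × 270/360 = 22.125 d.
So 20.125 days remain (22.125 − 2).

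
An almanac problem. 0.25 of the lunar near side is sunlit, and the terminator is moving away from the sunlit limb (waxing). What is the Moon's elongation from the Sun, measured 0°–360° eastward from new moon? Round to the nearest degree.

60°

Invert f = (1 − cos θ)/2 to get cos θ = 1 − 2(0.25) = 0.500, hence θ₀ = arccos 0.500 = 60.0°.
The Moon is waxing (0°–180°), so θ = 60.0° directly.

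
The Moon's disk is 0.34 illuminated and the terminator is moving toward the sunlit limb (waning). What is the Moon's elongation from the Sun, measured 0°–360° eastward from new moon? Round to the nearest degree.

cos θ = 1 − 2f = 0.320, giving a principal value of 71.3°.
Waning ⇒ past full, so θ = 360° − 71.3° = 288.7°.

289°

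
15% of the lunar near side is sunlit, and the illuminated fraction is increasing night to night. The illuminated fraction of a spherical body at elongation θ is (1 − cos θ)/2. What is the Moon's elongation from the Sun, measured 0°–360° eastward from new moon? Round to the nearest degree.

46°

cos θ = 1 − 2f = 0.700, giving a principal value of 45.6°.
The Moon is waxing (0°–180°), so θ = 45.6° directly.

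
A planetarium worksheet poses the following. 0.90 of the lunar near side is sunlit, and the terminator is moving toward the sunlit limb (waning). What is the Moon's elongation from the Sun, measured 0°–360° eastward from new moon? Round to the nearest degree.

217°

Invert f = (1 − cos θ)/2 to get cos θ = 1 − 2(0.90) = -0.800, hence θ₀ = arccos -0.800 = 143.1°.
Since the Moon is past full (waning), take the reflex angle: θ = 360° − 143.1° = 216.9°.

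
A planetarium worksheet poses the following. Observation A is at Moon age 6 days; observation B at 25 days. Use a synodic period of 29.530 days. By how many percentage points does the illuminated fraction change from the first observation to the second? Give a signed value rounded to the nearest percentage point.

-14 pp

First observation: θ = 360°·6/29.530 = 73.1°, so f = 0.355.
Second observation: θ = 304.8°, f = 0.215.
Δf = 0.215 − 0.355 = -0.140, i.e. -14 pp.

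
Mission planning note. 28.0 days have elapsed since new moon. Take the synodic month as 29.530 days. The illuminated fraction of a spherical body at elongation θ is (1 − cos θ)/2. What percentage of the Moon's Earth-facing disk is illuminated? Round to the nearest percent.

Phase angle: θ = 360°·(28.0 d)/(29.530 d) = 341.3°.
With cos θ = 0.947, the lit fraction is (1 − 0.947)/2 ≈ 0.026, so 3%.

3%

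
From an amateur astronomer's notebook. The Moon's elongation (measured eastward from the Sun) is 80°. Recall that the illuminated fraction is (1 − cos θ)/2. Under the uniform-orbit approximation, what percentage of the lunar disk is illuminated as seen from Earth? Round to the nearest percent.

41%

Half-versine of 80°: (1 − 0.174)/2 = 0.413, i.e. 41%.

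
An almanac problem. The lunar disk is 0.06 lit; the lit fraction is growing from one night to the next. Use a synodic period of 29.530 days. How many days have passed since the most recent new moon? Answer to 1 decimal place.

From f = (1 − cos θ)/2: cos θ = 1 − 2×0.06 = 0.880; arccos → 28.4°.
Waxing ⇒ before full, so θ = 28.4°.
At 360°/29.530 d per day, 28.4° corresponds to 2.33 days.

2.3 days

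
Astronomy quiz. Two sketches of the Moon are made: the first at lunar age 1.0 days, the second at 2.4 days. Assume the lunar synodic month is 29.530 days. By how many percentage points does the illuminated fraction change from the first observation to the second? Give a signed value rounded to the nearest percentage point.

θ₁ = 360° × 1.0/29.530 = 12.2°, f₁ = (1 − cos θ₁)/2 = 0.011.
θ₂ = 360° × 2.4/29.530 = 29.3°, f₂ = (1 − cos θ₂)/2 = 0.064.
Change = f₂ − f₁ = +0.053 → +5 percentage points.

+5 percentage points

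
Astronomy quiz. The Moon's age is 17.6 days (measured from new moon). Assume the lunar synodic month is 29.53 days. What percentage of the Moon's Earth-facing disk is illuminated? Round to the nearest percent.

91%

Elongation θ = 360° × 17.6/29.53 ≈ 214.6°.
cos 214.6° = (-0.824), so f = (1 − (-0.824))/2 = 0.912, so 91%.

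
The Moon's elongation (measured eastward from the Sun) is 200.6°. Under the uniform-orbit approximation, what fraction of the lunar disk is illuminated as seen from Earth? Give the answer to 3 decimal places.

Half-versine of 200.6°: (1 − (-0.936))/2 = 0.968.

0.968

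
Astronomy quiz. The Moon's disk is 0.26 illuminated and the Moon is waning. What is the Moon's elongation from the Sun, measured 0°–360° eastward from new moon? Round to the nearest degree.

299°

Invert f = (1 − cos θ)/2 to get cos θ = 1 − 2(0.26) = 0.480, hence θ₀ = arccos 0.480 = 61.3°.
A waning Moon lies in 180°–360°, so θ = 360° − 61.3° = 298.7°.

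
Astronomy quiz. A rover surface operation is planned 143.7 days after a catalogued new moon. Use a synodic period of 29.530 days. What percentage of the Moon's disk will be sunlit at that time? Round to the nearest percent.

143.7 d spans 4 complete synodic months (4 × 29.530 = 118.12 d) plus 25.58 d.
The Moon has covered 25.58/29.530 of its cycle, so θ ≈ 360° × 25.58/29.530 = 311.8°.
With cos θ = 0.667, the lit fraction is (1 − 0.667)/2 ≈ 0.166, so 17%.

17%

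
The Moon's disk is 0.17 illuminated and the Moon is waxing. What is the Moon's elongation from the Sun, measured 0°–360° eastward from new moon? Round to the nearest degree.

From f = (1 − cos θ)/2: cos θ = 1 − 2×0.17 = 0.660; arccos → 48.7°.
Before full moon the principal value applies: θ = 48.7°.

49°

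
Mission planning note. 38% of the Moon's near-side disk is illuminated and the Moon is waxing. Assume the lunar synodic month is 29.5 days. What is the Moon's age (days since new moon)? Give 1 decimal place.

6.2 days

From f = (1 − cos θ)/2: cos θ = 1 − 2×0.38 = 0.240; arccos → 76.1°.
Before full moon the principal value applies: θ = 76.1°.
That fraction of the synodic month is 76.1/360 × 29.5 d ≈ 6.24 d.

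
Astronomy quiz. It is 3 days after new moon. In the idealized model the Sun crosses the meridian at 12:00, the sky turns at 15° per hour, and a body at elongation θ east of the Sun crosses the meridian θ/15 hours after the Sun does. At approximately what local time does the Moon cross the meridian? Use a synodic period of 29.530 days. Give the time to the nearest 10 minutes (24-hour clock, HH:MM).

Phase angle: θ = 360°·(3 d)/(29.530 d) = 36.6°.
Delay after the Sun = 36.6° / (15°/h) ≈ 2.44 h.
12:00 + 2.438 h ≈ 14:26 → 14:30 to the nearest ten minutes.

14:30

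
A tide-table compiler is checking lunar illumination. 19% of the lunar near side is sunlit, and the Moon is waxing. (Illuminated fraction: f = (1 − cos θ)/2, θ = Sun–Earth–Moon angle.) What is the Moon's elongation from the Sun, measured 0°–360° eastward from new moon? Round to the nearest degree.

52°

Invert f = (1 − cos θ)/2 to get cos θ = 1 − 2(0.19) = 0.620, hence θ₀ = arccos 0.620 = 51.7°.
Before full moon the principal value applies: θ = 51.7°.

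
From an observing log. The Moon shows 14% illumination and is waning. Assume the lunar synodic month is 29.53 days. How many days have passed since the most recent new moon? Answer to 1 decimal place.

25.9 days

cos θ = 1 − 2f = 0.720, giving a principal value of 43.9°.
Waning ⇒ past full, so θ = 360° − 43.9° = 316.1°.
Age = 29.53 × 316.1°/360° ≈ 25.93 days.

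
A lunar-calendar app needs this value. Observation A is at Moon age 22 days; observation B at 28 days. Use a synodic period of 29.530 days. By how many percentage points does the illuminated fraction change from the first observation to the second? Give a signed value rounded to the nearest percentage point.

θ₁ = 360° × 22/29.530 = 268.2°, f₁ = (1 − cos θ₁)/2 = 0.516.
θ₂ = 360° × 28/29.530 = 341.3°, f₂ = (1 − cos θ₂)/2 = 0.026.
Change = f₂ − f₁ = -0.489 → -49 percentage points.

-49 pp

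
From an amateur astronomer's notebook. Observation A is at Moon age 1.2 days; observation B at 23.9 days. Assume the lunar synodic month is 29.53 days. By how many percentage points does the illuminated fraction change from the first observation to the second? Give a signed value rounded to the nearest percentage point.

θ₁ = 360° × 1.2/29.53 = 14.6°, f₁ = (1 − cos θ₁)/2 = 0.016.
θ₂ = 360° × 23.9/29.53 = 291.4°, f₂ = (1 − cos θ₂)/2 = 0.318.
Change = f₂ − f₁ = +0.302 → +30 percentage points.

+30 pp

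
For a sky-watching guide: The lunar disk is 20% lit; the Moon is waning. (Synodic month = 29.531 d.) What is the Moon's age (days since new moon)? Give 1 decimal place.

From f = (1 − cos θ)/2: cos θ = 1 − 2×0.20 = 0.600; arccos → 53.1°.
Since the Moon is past full (waning), take the reflex angle: θ = 360° − 53.1° = 306.9°.
At 360°/29.531 d per day, 306.9° corresponds to 25.17 days.

25.2 days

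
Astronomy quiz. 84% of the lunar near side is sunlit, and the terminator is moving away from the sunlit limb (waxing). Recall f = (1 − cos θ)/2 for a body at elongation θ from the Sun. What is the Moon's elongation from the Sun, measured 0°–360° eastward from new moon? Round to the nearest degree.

133°

Invert f = (1 − cos θ)/2 to get cos θ = 1 − 2(0.84) = -0.680, hence θ₀ = arccos -0.680 = 132.8°.
Waxing ⇒ before full, so θ = 132.8°.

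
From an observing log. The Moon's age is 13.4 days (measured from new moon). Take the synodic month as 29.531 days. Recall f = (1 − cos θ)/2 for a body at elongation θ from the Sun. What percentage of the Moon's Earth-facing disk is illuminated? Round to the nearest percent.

The Moon has covered 13.4/29.531 of its cycle, so θ ≈ 360° × 13.4/29.531 = 163.4°.
With cos θ = (-0.958), the lit fraction is (1 − (-0.958))/2 ≈ 0.979, so 98%.

98%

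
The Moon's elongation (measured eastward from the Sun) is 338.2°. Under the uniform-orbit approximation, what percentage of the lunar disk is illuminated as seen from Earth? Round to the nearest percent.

Half-versine of 338.2°: (1 − 0.928)/2 = 0.036, i.e. 4%.

4%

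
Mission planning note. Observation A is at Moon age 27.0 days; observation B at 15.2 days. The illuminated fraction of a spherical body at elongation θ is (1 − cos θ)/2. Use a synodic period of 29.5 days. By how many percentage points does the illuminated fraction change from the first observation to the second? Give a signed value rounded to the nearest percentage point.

θ₁ = 360° × 27.0/29.5 = 329.5°, f₁ = (1 − cos θ₁)/2 = 0.069.
θ₂ = 360° × 15.2/29.5 = 185.5°, f₂ = (1 − cos θ₂)/2 = 0.998.
Change = f₂ − f₁ = +0.928 → +93 percentage points.

+93 percentage points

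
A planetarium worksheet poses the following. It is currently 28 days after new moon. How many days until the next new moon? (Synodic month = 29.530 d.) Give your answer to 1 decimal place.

1.5 days

The next new moon completes the synodic month: 29.530 − 28 = 1.530 days.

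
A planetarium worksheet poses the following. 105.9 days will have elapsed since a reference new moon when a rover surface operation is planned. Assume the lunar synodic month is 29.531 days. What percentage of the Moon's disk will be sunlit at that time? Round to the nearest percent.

105.9/29.531 = 3.586 lunations, so 3 complete cycles and 17.31 d into the next.
The Moon has covered 17.31/29.531 of its cycle, so θ ≈ 360° × 17.31/29.531 = 211.0°.
Illuminated fraction = (1 − cos 211.0°)/2 = (1 − (-0.857))/2 ≈ 0.929, so 93%.

93%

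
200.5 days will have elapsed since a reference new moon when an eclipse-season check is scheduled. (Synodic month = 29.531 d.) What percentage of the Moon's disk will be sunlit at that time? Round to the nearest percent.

200.5/29.531 = 6.789 lunations, so 6 complete cycles and 23.31 d into the next.
Elongation θ = 360° × 23.31/29.531 ≈ 284.2°.
cos 284.2° = 0.245, so f = (1 − 0.245)/2 = 0.377, so 38%.

38%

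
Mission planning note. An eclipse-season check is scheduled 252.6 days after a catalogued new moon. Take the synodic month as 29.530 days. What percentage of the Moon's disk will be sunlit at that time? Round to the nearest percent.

97%

252.6 d spans 8 complete synodic months (8 × 29.530 = 236.24 d) plus 16.36 d.
Elongation θ = 360° × 16.36/29.530 ≈ 199.4°.
With cos θ = (-0.943), the lit fraction is (1 − (-0.943))/2 ≈ 0.971, so 97%.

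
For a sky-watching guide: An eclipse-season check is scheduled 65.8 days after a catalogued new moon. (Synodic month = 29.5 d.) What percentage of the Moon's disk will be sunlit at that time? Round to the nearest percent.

Reduce mod P: 65.8 − 2×29.5 = 6.80 d into the current lunation.
The Moon has covered 6.80/29.5 of its cycle, so θ ≈ 360° × 6.80/29.5 = 83.0°.
Illuminated fraction = (1 − cos 83.0°)/2 = (1 − 0.122)/2 ≈ 0.439, so 44%.

44%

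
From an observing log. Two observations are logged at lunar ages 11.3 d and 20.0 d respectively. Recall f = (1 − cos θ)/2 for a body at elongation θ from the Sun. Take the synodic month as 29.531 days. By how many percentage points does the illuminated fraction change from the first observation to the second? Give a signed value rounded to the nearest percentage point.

First observation: θ = 360°·11.3/29.531 = 137.8°, so f = 0.870.
Second observation: θ = 243.8°, f = 0.721.
Δf = 0.721 − 0.870 = -0.149, i.e. -15 pp.

-15 pp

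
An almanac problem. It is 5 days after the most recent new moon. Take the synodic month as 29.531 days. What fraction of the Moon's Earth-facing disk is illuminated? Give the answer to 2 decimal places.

0.26

Elongation θ = 360° × 5/29.531 ≈ 61.0°.
Illuminated fraction = (1 − cos 61.0°)/2 = (1 − 0.486)/2 ≈ 0.257.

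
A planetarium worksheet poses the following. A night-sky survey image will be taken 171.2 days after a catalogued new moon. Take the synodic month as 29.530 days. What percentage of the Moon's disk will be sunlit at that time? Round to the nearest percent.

35%

171.2/29.530 = 5.797 lunations, so 5 complete cycles and 23.55 d into the next.
The Moon has covered 23.55/29.530 of its cycle, so θ ≈ 360° × 23.55/29.530 = 287.1°.
cos 287.1° = 0.294, so f = (1 − 0.294)/2 = 0.353, so 35%.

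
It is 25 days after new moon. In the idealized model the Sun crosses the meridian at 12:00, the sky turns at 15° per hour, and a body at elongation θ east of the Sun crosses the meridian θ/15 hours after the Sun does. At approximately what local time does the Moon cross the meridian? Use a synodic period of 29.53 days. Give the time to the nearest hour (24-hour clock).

08:00

Phase angle: θ = 360°·(25 d)/(29.53 d) = 304.8°.
The Moon trails the Sun by θ/15 = 304.8/15 ≈ 20.32 hours.
12:00 + 20.32 h ≈ 08:19 → 08:00 to the nearest hour.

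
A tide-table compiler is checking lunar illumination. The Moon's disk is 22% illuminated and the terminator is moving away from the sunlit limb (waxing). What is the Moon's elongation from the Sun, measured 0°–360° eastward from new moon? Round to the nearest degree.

56°

Invert f = (1 − cos θ)/2 to get cos θ = 1 − 2(0.22) = 0.560, hence θ₀ = arccos 0.560 = 55.9°.
Before full moon the principal value applies: θ = 55.9°.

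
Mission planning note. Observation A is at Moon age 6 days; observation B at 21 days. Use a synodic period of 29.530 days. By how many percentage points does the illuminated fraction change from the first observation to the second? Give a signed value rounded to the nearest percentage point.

θ₁ = 360° × 6/29.530 = 73.1°, f₁ = (1 − cos θ₁)/2 = 0.355.
θ₂ = 360° × 21/29.530 = 256.0°, f₂ = (1 − cos θ₂)/2 = 0.621.
Change = f₂ − f₁ = +0.266 → +27 percentage points.

+27 percentage points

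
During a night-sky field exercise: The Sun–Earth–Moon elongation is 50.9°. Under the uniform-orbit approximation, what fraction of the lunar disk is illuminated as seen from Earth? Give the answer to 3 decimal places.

Half-versine of 50.9°: (1 − 0.631)/2 = 0.185.

0.185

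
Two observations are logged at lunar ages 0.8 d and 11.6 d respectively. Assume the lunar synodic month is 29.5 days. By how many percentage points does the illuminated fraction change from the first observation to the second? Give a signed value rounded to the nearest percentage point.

First observation: θ = 360°·0.8/29.5 = 9.8°, so f = 0.007.
Second observation: θ = 141.6°, f = 0.892.
Δf = 0.892 − 0.007 = +0.884, i.e. +88 pp.

+88 pp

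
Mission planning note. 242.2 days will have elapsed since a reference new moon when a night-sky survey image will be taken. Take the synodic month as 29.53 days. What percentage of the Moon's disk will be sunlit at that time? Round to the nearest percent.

35%

242.2 d spans 8 complete synodic months (8 × 29.53 = 236.24 d) plus 5.96 d.
Elongation θ = 360° × 5.96/29.53 ≈ 72.7°.
Illuminated fraction = (1 − cos 72.7°)/2 = (1 − 0.298)/2 ≈ 0.351, so 35%.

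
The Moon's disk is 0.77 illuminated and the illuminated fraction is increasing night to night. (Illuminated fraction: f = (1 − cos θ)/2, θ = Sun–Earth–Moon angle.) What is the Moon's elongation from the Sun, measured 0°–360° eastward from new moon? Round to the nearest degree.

cos θ = 1 − 2f = -0.540, giving a principal value of 122.7°.
Waxing ⇒ before full, so θ = 122.7°.

123°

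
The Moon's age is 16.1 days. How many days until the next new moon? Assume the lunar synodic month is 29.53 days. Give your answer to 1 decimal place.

13.4 days

One full lunation from the last new moon is 29.53 d; remaining = 29.53 − 16.1 = 13.430 d.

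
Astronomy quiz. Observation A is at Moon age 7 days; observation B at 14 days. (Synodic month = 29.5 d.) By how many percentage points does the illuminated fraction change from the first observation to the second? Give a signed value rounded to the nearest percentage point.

+53 percentage points

θ₁ = 360° × 7/29.5 = 85.4°, f₁ = (1 − cos θ₁)/2 = 0.460.
θ₂ = 360° × 14/29.5 = 170.8°, f₂ = (1 − cos θ₂)/2 = 0.994.
Change = f₂ − f₁ = +0.534 → +53 percentage points.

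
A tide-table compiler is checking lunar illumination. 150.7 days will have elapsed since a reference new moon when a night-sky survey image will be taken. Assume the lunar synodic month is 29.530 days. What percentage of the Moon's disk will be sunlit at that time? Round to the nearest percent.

10%

Reduce mod P: 150.7 − 5×29.530 = 3.05 d into the current lunation.
The Moon has covered 3.05/29.530 of its cycle, so θ ≈ 360° × 3.05/29.530 = 37.2°.
cos 37.2° = 0.797, so f = (1 − 0.797)/2 = 0.102, so 10%.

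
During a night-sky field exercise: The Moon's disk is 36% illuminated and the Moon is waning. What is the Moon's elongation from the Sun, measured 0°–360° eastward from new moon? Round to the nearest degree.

From f = (1 − cos θ)/2: cos θ = 1 − 2×0.36 = 0.280; arccos → 73.7°.
A waning Moon lies in 180°–360°, so θ = 360° − 73.7° = 286.3°.

286°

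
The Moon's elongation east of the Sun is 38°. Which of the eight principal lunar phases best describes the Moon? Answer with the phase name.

waxing crescent

38° lies in the waxing crescent sector of the 8-phase cycle.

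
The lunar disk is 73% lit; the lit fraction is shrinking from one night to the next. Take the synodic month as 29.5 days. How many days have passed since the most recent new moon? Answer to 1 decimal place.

19.9 days

cos θ = 1 − 2f = -0.460, giving a principal value of 117.4°.
Since the Moon is past full (waning), take the reflex angle: θ = 360° − 117.4° = 242.6°.
Age = 29.5 × 242.6°/360° ≈ 19.88 days.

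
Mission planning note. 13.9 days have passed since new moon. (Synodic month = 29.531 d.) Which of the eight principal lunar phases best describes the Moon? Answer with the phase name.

full moon

θ ≈ 360° × 13.9/29.531 = 169°, which falls in the full moon sector.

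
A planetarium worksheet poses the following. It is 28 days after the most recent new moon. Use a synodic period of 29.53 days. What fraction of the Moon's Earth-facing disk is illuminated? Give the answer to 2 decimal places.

Elongation θ = 360° × 28/29.53 ≈ 341.3°.
With cos θ = 0.947, the lit fraction is (1 − 0.947)/2 ≈ 0.026.

0.03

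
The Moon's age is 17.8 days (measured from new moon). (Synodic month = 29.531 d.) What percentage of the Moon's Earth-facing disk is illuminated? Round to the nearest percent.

90%

Elongation θ = 360° × 17.8/29.531 ≈ 217.0°.
cos 217.0° = (-0.799), so f = (1 − (-0.799))/2 = 0.899, so 90%.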